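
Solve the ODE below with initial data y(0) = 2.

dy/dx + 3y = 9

General solution: y = 3 + Ce^(-3x)
Applying y(0) = 2: C = 2 - 3 = -1
Particular solution: y = 3 - e^(-3x)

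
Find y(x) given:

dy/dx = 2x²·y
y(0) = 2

General solution: y = Ce^(2x³/3)
Applying IC y(0) = 2:
Particular solution: y = 2e^(2x³/3)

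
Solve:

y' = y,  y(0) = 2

General solution: y = Ce^x
Applying IC y(0) = 2:
Particular solution: y = 2e^x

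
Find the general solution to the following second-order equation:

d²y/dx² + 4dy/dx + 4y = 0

Characteristic equation: r² + 4r + 4 = 0
Factored: (r + 2)² = 0
Repeated root: r = -2
General solution: y = (C₁ + C₂x)e^(-2x)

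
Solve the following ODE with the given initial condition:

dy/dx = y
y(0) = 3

General solution: y = Ce^x
Applying IC y(0) = 3:
Particular solution: y = 3e^x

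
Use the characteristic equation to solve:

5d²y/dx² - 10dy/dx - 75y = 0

Characteristic equation: 5r² - 10r - 75 = 0
Divide by 5: r² - 2r - 15 = 0
Roots: r = 5, -3 (distinct real)
General solution: y = C₁e^(5x) + C₂e^(-3x)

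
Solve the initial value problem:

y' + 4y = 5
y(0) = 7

General solution: y = 5/4 + Ce^(-4x)
Applying y(0) = 7: C = 7 - 5/4 = 23/4
Particular solution: y = 5/4 + (23/4)e^(-4x)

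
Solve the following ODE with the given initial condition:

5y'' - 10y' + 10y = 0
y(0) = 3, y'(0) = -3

General solution: y = e^x(C₁cos(x) + C₂sin(x))
Complex roots r = 1 ± i
Applying ICs: C₁ = 3, C₂ = -6
Particular solution: y = e^x(3cos(x) - 6sin(x))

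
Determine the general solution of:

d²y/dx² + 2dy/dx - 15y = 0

Characteristic equation: r² + 2r - 15 = 0
Roots: r = 3, -5 (distinct real)
General solution: y = C₁e^(3x) + C₂e^(-5x)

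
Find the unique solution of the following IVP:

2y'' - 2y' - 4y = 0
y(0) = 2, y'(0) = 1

General solution: y = C₁e^(2x) + C₂e^(-x)
Applying ICs: C₁ = 1, C₂ = 1
Particular solution: y = e^(2x) + e^(-x)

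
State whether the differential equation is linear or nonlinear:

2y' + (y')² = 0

Nonlinear ((y')² term)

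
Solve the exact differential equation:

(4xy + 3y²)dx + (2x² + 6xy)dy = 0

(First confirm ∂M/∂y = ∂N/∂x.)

Verify exactness: ∂M/∂y = ∂N/∂x ✓
Find F(x,y) such that ∂F/∂x = M, ∂F/∂y = N
Solution: 2x²y + 3xy² = C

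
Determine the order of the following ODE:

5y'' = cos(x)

The order is 2 (highest derivative is of order 2).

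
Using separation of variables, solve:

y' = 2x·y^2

Separating variables and integrating:
-1/y = x^2 + C

General solution: y^-1 = -x^2 + C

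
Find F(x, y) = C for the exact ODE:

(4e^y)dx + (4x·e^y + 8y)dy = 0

Verify exactness: ∂M/∂y = ∂N/∂x ✓
Find F(x,y) such that ∂F/∂x = M, ∂F/∂y = N
Solution: 4x·e^y + 4y² = C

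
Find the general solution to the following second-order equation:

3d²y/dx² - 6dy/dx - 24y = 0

Characteristic equation: 3r² - 6r - 24 = 0
Divide by 3: r² - 2r - 8 = 0
Roots: r = 4, -2 (distinct real)
General solution: y = C₁e^(4x) + C₂e^(-2x)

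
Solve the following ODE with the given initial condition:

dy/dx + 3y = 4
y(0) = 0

General solution: y = 4/3 + Ce^(-3x)
Applying y(0) = 0: C = 0 - 4/3 = -4/3
Particular solution: y = 4/3 - (4/3)e^(-3x)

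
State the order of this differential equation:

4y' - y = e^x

The order is 1 (highest derivative is of order 1).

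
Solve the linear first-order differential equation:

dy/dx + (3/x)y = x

Using integrating factor method:

General solution: y = (1/5)x^2 + Cx^(-3)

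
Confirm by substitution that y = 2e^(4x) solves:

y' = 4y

Verification:
y = 2e^(4x)
y' = 8e^(4x)
4y = 8e^(4x)
y' = 4y ✓

Yes, it is a solution.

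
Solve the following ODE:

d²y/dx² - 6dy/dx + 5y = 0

Characteristic equation: r² - 6r + 5 = 0
Roots: r = 1, 5 (distinct real)
General solution: y = C₁e^x + C₂e^(5x)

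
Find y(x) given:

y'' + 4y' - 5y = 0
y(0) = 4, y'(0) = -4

General solution: y = C₁e^x + C₂e^(-5x)
Applying ICs: C₁ = 8/3, C₂ = 4/3
Particular solution: y = (8/3)e^x + (4/3)e^(-5x)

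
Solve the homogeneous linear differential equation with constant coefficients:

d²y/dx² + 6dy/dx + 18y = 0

Characteristic equation: r² + 6r + 18 = 0
Roots: r = -3 ± 3i (complex conjugates)
General solution: y = e^(-3x)(C₁cos(3x) + C₂sin(3x))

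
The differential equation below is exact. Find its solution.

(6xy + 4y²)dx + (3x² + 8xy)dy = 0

Verify exactness: ∂M/∂y = ∂N/∂x ✓
Find F(x,y) such that ∂F/∂x = M, ∂F/∂y = N
Solution: 3x²y + 4xy² = C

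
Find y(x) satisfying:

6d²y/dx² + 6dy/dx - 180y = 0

Characteristic equation: 6r² + 6r - 180 = 0
Divide by 6: r² + r - 30 = 0
Roots: r = 5, -6 (distinct real)
General solution: y = C₁e^(5x) + C₂e^(-6x)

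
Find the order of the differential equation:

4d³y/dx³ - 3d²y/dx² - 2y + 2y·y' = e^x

The order is 3 (highest derivative is of order 3).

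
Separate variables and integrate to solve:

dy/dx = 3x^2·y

Separating variables and integrating:
ln|y| = x^3 + C

General solution: y = Ce^(x^3)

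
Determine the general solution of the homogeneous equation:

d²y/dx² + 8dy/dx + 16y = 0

Characteristic equation: r² + 8r + 16 = 0
Factored: (r + 4)² = 0
Repeated root: r = -4
General solution: y = (C₁ + C₂x)e^(-4x)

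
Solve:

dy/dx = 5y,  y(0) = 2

General solution: y = Ce^(5x)
Applying IC y(0) = 2:
Particular solution: y = 2e^(5x)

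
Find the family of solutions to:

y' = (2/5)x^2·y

Separating variables and integrating:
ln|y| = 2x^3/15 + C

General solution: y = Ce^(2x^3/15)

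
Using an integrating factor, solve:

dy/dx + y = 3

Using integrating factor method:

General solution: y = 3 + Ce^(-x)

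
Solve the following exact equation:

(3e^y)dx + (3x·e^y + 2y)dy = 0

Verify exactness: ∂M/∂y = ∂N/∂x ✓
Find F(x,y) such that ∂F/∂x = M, ∂F/∂y = N
Solution: 3x·e^y + y² = C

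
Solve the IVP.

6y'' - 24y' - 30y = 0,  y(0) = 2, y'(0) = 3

General solution: y = C₁e^(5x) + C₂e^(-x)
Applying ICs: C₁ = 5/6, C₂ = 7/6
Particular solution: y = (5/6)e^(5x) + (7/6)e^(-x)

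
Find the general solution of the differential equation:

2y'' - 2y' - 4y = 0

Characteristic equation: 2r² - 2r - 4 = 0
Divide by 2: r² - r - 2 = 0
Roots: r = 2, -1 (distinct real)
General solution: y = C₁e^(2x) + C₂e^(-x)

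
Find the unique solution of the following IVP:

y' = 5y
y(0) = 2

General solution: y = Ce^(5x)
Applying IC y(0) = 2:
Particular solution: y = 2e^(5x)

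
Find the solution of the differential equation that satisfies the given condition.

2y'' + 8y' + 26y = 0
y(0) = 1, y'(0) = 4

General solution: y = e^(-2x)(C₁cos(3x) + C₂sin(3x))
Complex roots r = -2 ± 3i
Applying ICs: C₁ = 1, C₂ = 2
Particular solution: y = e^(-2x)(cos(3x) + 2sin(3x))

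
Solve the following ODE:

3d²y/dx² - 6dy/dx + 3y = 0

Characteristic equation: 3r² - 6r + 3 = 0
Divide by 3: r² - 2r + 1 = 0
Factored: (r - 1)² = 0
Repeated root: r = 1
General solution: y = (C₁ + C₂x)e^x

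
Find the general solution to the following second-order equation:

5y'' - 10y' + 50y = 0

Characteristic equation: 5r² - 10r + 50 = 0
Divide by 5: r² - 2r + 10 = 0
Roots: r = 1 ± 3i (complex conjugates)
General solution: y = e^x(C₁cos(3x) + C₂sin(3x))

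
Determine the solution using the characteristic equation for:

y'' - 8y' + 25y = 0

Characteristic equation: r² - 8r + 25 = 0
Roots: r = 4 ± 3i (complex conjugates)
General solution: y = e^(4x)(C₁cos(3x) + C₂sin(3x))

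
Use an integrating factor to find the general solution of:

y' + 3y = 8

Using integrating factor method:

General solution: y = 8/3 + Ce^(-3x)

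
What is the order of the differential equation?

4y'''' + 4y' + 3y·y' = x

The order is 4 (highest derivative is of order 4).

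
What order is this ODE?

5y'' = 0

The order is 2 (highest derivative is of order 2).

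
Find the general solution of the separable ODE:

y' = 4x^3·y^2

Separating variables and integrating:
-1/y = x^4 + C

General solution: y^-1 = -x^4 + C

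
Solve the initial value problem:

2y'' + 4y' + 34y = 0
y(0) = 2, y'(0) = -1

General solution: y = e^(-x)(C₁cos(4x) + C₂sin(4x))
Complex roots r = -1 ± 4i
Applying ICs: C₁ = 2, C₂ = 1/4
Particular solution: y = e^(-x)(2cos(4x) + (1/4)sin(4x))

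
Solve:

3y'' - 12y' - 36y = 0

Characteristic equation: 3r² - 12r - 36 = 0
Divide by 3: r² - 4r - 12 = 0
Roots: r = 6, -2 (distinct real)
General solution: y = C₁e^(6x) + C₂e^(-2x)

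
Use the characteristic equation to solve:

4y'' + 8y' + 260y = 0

Characteristic equation: 4r² + 8r + 260 = 0
Divide by 4: r² + 2r + 65 = 0
Roots: r = -1 ± 8i (complex conjugates)
General solution: y = e^(-x)(C₁cos(8x) + C₂sin(8x))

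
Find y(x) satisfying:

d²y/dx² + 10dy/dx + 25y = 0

Characteristic equation: r² + 10r + 25 = 0
Factored: (r + 5)² = 0
Repeated root: r = -5
General solution: y = (C₁ + C₂x)e^(-5x)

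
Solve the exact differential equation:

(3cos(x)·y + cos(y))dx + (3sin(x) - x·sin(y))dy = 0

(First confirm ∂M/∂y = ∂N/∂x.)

Verify exactness: ∂M/∂y = ∂N/∂x ✓
Find F(x,y) such that ∂F/∂x = M, ∂F/∂y = N
Solution: 3sin(x)·y + x·cos(y) = C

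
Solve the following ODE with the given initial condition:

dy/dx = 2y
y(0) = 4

General solution: y = Ce^(2x)
Applying IC y(0) = 4:
Particular solution: y = 4e^(2x)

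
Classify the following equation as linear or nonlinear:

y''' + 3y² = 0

Nonlinear (y² term)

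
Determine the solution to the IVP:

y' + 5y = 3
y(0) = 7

General solution: y = 3/5 + Ce^(-5x)
Applying y(0) = 7: C = 7 - 3/5 = 32/5
Particular solution: y = 3/5 + (32/5)e^(-5x)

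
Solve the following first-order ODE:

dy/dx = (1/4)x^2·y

Separating variables and integrating:
ln|y| = x^3/12 + C

General solution: y = Ce^(x^3/12)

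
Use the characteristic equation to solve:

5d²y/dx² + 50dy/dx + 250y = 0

Characteristic equation: 5r² + 50r + 250 = 0
Divide by 5: r² + 10r + 50 = 0
Roots: r = -5 ± 5i (complex conjugates)
General solution: y = e^(-5x)(C₁cos(5x) + C₂sin(5x))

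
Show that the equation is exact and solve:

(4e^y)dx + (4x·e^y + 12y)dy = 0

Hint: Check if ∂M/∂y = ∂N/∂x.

Verify exactness: ∂M/∂y = ∂N/∂x ✓
Find F(x,y) such that ∂F/∂x = M, ∂F/∂y = N
Solution: 4x·e^y + 6y² = C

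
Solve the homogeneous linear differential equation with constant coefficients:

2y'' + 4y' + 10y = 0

Characteristic equation: 2r² + 4r + 10 = 0
Divide by 2: r² + 2r + 5 = 0
Roots: r = -1 ± 2i (complex conjugates)
General solution: y = e^(-x)(C₁cos(2x) + C₂sin(2x))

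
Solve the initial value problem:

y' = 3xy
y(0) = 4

General solution: y = Ce^(3x²/2)
Applying IC y(0) = 4:
Particular solution: y = 4e^(3x²/2)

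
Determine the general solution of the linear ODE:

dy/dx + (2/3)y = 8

Using integrating factor method:

General solution: y = 12 + Ce^(-2x/3)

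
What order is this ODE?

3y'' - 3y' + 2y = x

The order is 2 (highest derivative is of order 2).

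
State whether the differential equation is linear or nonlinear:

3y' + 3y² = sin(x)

Nonlinear (y² term)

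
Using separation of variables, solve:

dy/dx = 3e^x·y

Separating variables and integrating:
ln|y| = 3e^x + C

General solution: y = Ce^(3e^x)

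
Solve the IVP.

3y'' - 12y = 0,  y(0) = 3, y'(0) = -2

General solution: y = C₁e^(2x) + C₂e^(-2x)
Applying ICs: C₁ = 1, C₂ = 2
Particular solution: y = e^(2x) + 2e^(-2x)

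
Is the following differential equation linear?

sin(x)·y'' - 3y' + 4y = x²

Yes. Linear (y and its derivatives appear to the first power only, no products of y terms)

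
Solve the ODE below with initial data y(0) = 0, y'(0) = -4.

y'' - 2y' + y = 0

General solution: y = (C₁ + C₂x)e^x
Repeated root r = 1
Applying ICs: C₁ = 0, C₂ = -4
Particular solution: y = -4xe^x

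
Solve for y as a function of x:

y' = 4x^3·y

Separating variables and integrating:
ln|y| = x^4 + C

General solution: y = Ce^(x^4)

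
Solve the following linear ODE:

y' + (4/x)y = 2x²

Using integrating factor method:

General solution: y = (2/7)x^3 + Cx^(-4)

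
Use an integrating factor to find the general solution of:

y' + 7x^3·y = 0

Using integrating factor method:

General solution: y = Ce^(-7x^4/4)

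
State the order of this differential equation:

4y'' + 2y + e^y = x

The order is 2 (highest derivative is of order 2).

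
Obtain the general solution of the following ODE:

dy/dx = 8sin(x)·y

Separating variables and integrating:
ln|y| = -8cos(x) + C

General solution: y = Ce^(-8cos(x))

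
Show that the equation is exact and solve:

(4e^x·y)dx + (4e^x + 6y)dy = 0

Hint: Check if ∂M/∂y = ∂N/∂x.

Verify exactness: ∂M/∂y = ∂N/∂x ✓
Find F(x,y) such that ∂F/∂x = M, ∂F/∂y = N
Solution: 4e^x·y + 3y² = C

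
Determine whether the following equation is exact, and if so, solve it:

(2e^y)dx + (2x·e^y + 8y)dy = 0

Verify exactness: ∂M/∂y = ∂N/∂x ✓
Find F(x,y) such that ∂F/∂x = M, ∂F/∂y = N
Solution: 2x·e^y + 4y² = C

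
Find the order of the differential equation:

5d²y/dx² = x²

The order is 2 (highest derivative is of order 2).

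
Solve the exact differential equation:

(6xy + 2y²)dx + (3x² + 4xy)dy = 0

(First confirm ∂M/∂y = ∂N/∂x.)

Verify exactness: ∂M/∂y = ∂N/∂x ✓
Find F(x,y) such that ∂F/∂x = M, ∂F/∂y = N
Solution: 3x²y + 2xy² = C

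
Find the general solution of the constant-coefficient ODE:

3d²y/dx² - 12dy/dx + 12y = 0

Characteristic equation: 3r² - 12r + 12 = 0
Divide by 3: r² - 4r + 4 = 0
Factored: (r - 2)² = 0
Repeated root: r = 2
General solution: y = (C₁ + C₂x)e^(2x)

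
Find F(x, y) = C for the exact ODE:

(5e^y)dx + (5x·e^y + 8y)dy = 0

Verify exactness: ∂M/∂y = ∂N/∂x ✓
Find F(x,y) such that ∂F/∂x = M, ∂F/∂y = N
Solution: 5x·e^y + 4y² = C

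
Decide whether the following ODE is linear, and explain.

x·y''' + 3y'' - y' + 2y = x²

Linear (y and its derivatives appear to the first power only, no products of y terms)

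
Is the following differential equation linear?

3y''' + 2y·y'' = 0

No. Nonlinear (y·y'' term)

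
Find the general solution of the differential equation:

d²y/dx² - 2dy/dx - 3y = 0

Characteristic equation: r² - 2r - 3 = 0
Roots: r = 3, -1 (distinct real)
General solution: y = C₁e^(3x) + C₂e^(-x)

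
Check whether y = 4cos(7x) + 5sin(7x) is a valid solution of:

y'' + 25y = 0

Verification:
y'' = -196cos(7x) - 245sin(7x)
y'' + 25y ≠ 0 (frequency mismatch: got 49 instead of 25)

No, it is not a solution.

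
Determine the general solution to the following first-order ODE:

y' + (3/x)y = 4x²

Using integrating factor method:

General solution: y = (2/3)x^3 + Cx^(-3)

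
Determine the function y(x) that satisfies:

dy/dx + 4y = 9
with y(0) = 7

General solution: y = 9/4 + Ce^(-4x)
Applying y(0) = 7: C = 7 - 9/4 = 19/4
Particular solution: y = 9/4 + (19/4)e^(-4x)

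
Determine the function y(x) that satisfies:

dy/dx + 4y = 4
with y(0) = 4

General solution: y = 1 + Ce^(-4x)
Applying y(0) = 4: C = 4 - 1 = 3
Particular solution: y = 1 + 3e^(-4x)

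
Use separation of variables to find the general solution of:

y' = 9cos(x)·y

Separating variables and integrating:
ln|y| = 9sin(x) + C

General solution: y = Ce^(9sin(x))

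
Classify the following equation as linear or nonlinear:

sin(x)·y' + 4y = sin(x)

Linear (y and its derivatives appear to the first power only, no products of y terms)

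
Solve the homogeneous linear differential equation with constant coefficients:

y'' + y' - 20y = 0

Characteristic equation: r² + r - 20 = 0
Roots: r = 4, -5 (distinct real)
General solution: y = C₁e^(4x) + C₂e^(-5x)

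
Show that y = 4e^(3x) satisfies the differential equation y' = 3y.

Verification:
y = 4e^(3x)
y' = 12e^(3x)
3y = 12e^(3x)
y' = 3y ✓

Yes, it is a solution.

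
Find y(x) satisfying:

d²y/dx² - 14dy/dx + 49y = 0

Characteristic equation: r² - 14r + 49 = 0
Factored: (r - 7)² = 0
Repeated root: r = 7
General solution: y = (C₁ + C₂x)e^(7x)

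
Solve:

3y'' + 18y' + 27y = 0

Characteristic equation: 3r² + 18r + 27 = 0
Divide by 3: r² + 6r + 9 = 0
Factored: (r + 3)² = 0
Repeated root: r = -3
General solution: y = (C₁ + C₂x)e^(-3x)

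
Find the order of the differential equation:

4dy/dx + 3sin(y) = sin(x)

The order is 1 (highest derivative is of order 1).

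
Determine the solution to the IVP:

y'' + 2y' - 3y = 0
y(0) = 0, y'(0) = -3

General solution: y = C₁e^x + C₂e^(-3x)
Applying ICs: C₁ = -3/4, C₂ = 3/4
Particular solution: y = -(3/4)e^x + (3/4)e^(-3x)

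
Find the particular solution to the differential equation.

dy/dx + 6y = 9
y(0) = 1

General solution: y = 3/2 + Ce^(-6x)
Applying y(0) = 1: C = 1 - 3/2 = -1/2
Particular solution: y = 3/2 - (1/2)e^(-6x)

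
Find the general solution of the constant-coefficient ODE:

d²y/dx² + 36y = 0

Characteristic equation: r² + 36 = 0
Roots: r = ±6i (complex conjugates)
General solution: y = C₁cos(6x) + C₂sin(6x)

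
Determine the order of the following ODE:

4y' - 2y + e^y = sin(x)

The order is 1 (highest derivative is of order 1).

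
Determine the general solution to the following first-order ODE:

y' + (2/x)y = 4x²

Using integrating factor method:

General solution: y = (4/5)x^3 + Cx^(-2)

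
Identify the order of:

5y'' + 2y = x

The order is 2 (highest derivative is of order 2).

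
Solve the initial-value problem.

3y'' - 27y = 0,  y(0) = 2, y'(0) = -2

General solution: y = C₁e^(3x) + C₂e^(-3x)
Applying ICs: C₁ = 2/3, C₂ = 4/3
Particular solution: y = (2/3)e^(3x) + (4/3)e^(-3x)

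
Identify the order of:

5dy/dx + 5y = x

The order is 1 (highest derivative is of order 1).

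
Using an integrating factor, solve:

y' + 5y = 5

Using integrating factor method:

General solution: y = 1 + Ce^(-5x)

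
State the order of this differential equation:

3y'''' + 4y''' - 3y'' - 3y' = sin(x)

The order is 4 (highest derivative is of order 4).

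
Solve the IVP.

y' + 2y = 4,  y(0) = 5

General solution: y = 2 + Ce^(-2x)
Applying y(0) = 5: C = 5 - 2 = 3
Particular solution: y = 2 + 3e^(-2x)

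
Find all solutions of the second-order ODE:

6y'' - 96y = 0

Characteristic equation: 6r² - 96 = 0
Divide by 6: r² - 16 = 0
Roots: r = 4, -4 (distinct real)
General solution: y = C₁e^(4x) + C₂e^(-4x)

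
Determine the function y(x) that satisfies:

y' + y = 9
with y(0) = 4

General solution: y = 9 + Ce^(-x)
Applying y(0) = 4: C = 4 - 9 = -5
Particular solution: y = 9 - 5e^(-x)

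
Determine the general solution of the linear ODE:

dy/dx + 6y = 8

Using integrating factor method:

General solution: y = 4/3 + Ce^(-6x)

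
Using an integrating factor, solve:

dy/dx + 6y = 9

Using integrating factor method:

General solution: y = 3/2 + Ce^(-6x)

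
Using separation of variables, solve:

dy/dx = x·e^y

Separating variables and integrating:
-e^(-y) = x²/2 + C

General solution: y = -ln(C - x²/2)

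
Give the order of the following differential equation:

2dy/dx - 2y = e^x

The order is 1 (highest derivative is of order 1).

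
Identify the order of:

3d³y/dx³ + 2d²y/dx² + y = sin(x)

The order is 3 (highest derivative is of order 3).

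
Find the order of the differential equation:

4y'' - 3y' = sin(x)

The order is 2 (highest derivative is of order 2).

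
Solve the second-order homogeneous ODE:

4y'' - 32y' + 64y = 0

Characteristic equation: 4r² - 32r + 64 = 0
Divide by 4: r² - 8r + 16 = 0
Factored: (r - 4)² = 0
Repeated root: r = 4
General solution: y = (C₁ + C₂x)e^(4x)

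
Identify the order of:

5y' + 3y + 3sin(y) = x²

The order is 1 (highest derivative is of order 1).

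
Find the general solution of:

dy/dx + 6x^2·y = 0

Using integrating factor method:

General solution: y = Ce^(-2x^3)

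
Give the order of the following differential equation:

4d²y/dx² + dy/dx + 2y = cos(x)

The order is 2 (highest derivative is of order 2).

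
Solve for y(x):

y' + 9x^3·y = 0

Using integrating factor method:

General solution: y = Ce^(-9x^4/4)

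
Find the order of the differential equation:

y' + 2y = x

The order is 1 (highest derivative is of order 1).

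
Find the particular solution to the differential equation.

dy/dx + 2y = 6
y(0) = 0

General solution: y = 3 + Ce^(-2x)
Applying y(0) = 0: C = 0 - 3 = -3
Particular solution: y = 3 - 3e^(-2x)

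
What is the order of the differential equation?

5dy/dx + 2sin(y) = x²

The order is 1 (highest derivative is of order 1).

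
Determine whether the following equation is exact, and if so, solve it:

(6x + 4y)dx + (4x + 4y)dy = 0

Verify exactness: ∂M/∂y = ∂N/∂x ✓
Find F(x,y) such that ∂F/∂x = M, ∂F/∂y = N
Solution: 3x² + 4xy + 2y² = C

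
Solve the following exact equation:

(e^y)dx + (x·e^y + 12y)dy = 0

Verify exactness: ∂M/∂y = ∂N/∂x ✓
Find F(x,y) such that ∂F/∂x = M, ∂F/∂y = N
Solution: x·e^y + 6y² = C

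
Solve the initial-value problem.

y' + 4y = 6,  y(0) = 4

General solution: y = 3/2 + Ce^(-4x)
Applying y(0) = 4: C = 4 - 3/2 = 5/2
Particular solution: y = 3/2 + (5/2)e^(-4x)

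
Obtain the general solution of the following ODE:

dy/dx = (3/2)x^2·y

Separating variables and integrating:
ln|y| = x^3/2 + C

General solution: y = Ce^(x^3/2)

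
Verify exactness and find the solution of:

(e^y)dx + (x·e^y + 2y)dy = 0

Verify exactness: ∂M/∂y = ∂N/∂x ✓
Find F(x,y) such that ∂F/∂x = M, ∂F/∂y = N
Solution: x·e^y + y² = C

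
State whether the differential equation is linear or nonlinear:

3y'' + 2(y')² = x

Nonlinear ((y')² term)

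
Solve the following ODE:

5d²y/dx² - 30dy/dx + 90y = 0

Characteristic equation: 5r² - 30r + 90 = 0
Divide by 5: r² - 6r + 18 = 0
Roots: r = 3 ± 3i (complex conjugates)
General solution: y = e^(3x)(C₁cos(3x) + C₂sin(3x))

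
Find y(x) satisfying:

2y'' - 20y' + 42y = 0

Characteristic equation: 2r² - 20r + 42 = 0
Divide by 2: r² - 10r + 21 = 0
Roots: r = 3, 7 (distinct real)
General solution: y = C₁e^(3x) + C₂e^(7x)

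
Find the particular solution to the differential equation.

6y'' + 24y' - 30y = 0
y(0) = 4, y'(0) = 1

General solution: y = C₁e^x + C₂e^(-5x)
Applying ICs: C₁ = 7/2, C₂ = 1/2
Particular solution: y = (7/2)e^x + (1/2)e^(-5x)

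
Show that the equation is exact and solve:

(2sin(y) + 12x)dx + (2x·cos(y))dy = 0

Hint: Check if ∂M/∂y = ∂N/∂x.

Verify exactness: ∂M/∂y = ∂N/∂x ✓
Find F(x,y) such that ∂F/∂x = M, ∂F/∂y = N
Solution: 2x·sin(y) + 6x² = C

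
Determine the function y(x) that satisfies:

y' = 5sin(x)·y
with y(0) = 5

General solution: y = Ce^(-5cos(x))
Applying IC y(0) = 5:
Particular solution: y = 5e^(5(1-cos(x)))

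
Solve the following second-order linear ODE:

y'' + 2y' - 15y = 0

Characteristic equation: r² + 2r - 15 = 0
Roots: r = 3, -5 (distinct real)
General solution: y = C₁e^(3x) + C₂e^(-5x)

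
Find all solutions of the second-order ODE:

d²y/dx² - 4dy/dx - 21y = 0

Characteristic equation: r² - 4r - 21 = 0
Roots: r = 7, -3 (distinct real)
General solution: y = C₁e^(7x) + C₂e^(-3x)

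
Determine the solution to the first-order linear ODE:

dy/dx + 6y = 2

Using integrating factor method:

General solution: y = 1/3 + Ce^(-6x)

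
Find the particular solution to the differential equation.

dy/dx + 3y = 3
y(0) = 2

General solution: y = 1 + Ce^(-3x)
Applying y(0) = 2: C = 2 - 1 = 1
Particular solution: y = 1 + e^(-3x)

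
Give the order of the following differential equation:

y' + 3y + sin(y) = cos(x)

The order is 1 (highest derivative is of order 1).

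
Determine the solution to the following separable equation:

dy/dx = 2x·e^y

Separating variables and integrating:
-e^(-y) = x² + C

General solution: y = -ln(C - x²)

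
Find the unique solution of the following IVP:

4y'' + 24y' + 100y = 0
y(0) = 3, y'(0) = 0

General solution: y = e^(-3x)(C₁cos(4x) + C₂sin(4x))
Complex roots r = -3 ± 4i
Applying ICs: C₁ = 3, C₂ = 9/4
Particular solution: y = e^(-3x)(3cos(4x) + (9/4)sin(4x))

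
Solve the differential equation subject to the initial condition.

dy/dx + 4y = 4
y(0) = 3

General solution: y = 1 + Ce^(-4x)
Applying y(0) = 3: C = 3 - 1 = 2
Particular solution: y = 1 + 2e^(-4x)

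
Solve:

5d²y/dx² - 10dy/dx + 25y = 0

Characteristic equation: 5r² - 10r + 25 = 0
Divide by 5: r² - 2r + 5 = 0
Roots: r = 1 ± 2i (complex conjugates)
General solution: y = e^x(C₁cos(2x) + C₂sin(2x))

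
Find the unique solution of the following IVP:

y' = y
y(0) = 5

General solution: y = Ce^x
Applying IC y(0) = 5:
Particular solution: y = 5e^x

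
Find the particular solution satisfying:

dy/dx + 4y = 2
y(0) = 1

General solution: y = 1/2 + Ce^(-4x)
Applying y(0) = 1: C = 1 - 1/2 = 1/2
Particular solution: y = 1/2 + (1/2)e^(-4x)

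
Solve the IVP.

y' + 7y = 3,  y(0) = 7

General solution: y = 3/7 + Ce^(-7x)
Applying y(0) = 7: C = 7 - 3/7 = 46/7
Particular solution: y = 3/7 + (46/7)e^(-7x)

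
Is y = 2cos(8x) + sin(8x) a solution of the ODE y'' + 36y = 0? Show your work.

Verification:
y'' = -128cos(8x) - 64sin(8x)
y'' + 36y ≠ 0 (frequency mismatch: got 64 instead of 36)

No, it is not a solution.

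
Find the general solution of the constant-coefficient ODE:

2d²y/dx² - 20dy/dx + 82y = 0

Characteristic equation: 2r² - 20r + 82 = 0
Divide by 2: r² - 10r + 41 = 0
Roots: r = 5 ± 4i (complex conjugates)
General solution: y = e^(5x)(C₁cos(4x) + C₂sin(4x))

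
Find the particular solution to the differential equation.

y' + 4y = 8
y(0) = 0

General solution: y = 2 + Ce^(-4x)
Applying y(0) = 0: C = 0 - 2 = -2
Particular solution: y = 2 - 2e^(-4x)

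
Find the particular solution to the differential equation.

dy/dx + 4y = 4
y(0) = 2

General solution: y = 1 + Ce^(-4x)
Applying y(0) = 2: C = 2 - 1 = 1
Particular solution: y = 1 + e^(-4x)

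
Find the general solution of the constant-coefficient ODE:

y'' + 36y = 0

Characteristic equation: r² + 36 = 0
Roots: r = ±6i (complex conjugates)
General solution: y = C₁cos(6x) + C₂sin(6x)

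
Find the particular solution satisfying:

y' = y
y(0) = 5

General solution: y = Ce^x
Applying IC y(0) = 5:
Particular solution: y = 5e^x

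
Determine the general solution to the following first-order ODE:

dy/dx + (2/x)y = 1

Using integrating factor method:

General solution: y = (1/3)x + Cx^(-2)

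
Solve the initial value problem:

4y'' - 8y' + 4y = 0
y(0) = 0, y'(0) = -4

General solution: y = (C₁ + C₂x)e^x
Repeated root r = 1
Applying ICs: C₁ = 0, C₂ = -4
Particular solution: y = -4xe^x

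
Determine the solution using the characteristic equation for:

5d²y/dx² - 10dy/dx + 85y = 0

Characteristic equation: 5r² - 10r + 85 = 0
Divide by 5: r² - 2r + 17 = 0
Roots: r = 1 ± 4i (complex conjugates)
General solution: y = e^x(C₁cos(4x) + C₂sin(4x))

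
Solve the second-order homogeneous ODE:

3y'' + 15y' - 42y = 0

Characteristic equation: 3r² + 15r - 42 = 0
Divide by 3: r² + 5r - 14 = 0
Roots: r = 2, -7 (distinct real)
General solution: y = C₁e^(2x) + C₂e^(-7x)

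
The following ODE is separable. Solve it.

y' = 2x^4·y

Separating variables and integrating:
ln|y| = 2x^5/5 + C

General solution: y = Ce^(2x^5/5)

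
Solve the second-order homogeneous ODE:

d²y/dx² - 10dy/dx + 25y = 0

Characteristic equation: r² - 10r + 25 = 0
Factored: (r - 5)² = 0
Repeated root: r = 5
General solution: y = (C₁ + C₂x)e^(5x)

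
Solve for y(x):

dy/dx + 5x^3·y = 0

Using integrating factor method:

General solution: y = Ce^(-5x^4/4)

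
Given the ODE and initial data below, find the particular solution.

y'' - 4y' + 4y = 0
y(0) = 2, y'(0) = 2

General solution: y = (C₁ + C₂x)e^(2x)
Repeated root r = 2
Applying ICs: C₁ = 2, C₂ = -2
Particular solution: y = (2 - 2x)e^(2x)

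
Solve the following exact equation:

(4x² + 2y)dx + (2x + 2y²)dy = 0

Verify exactness: ∂M/∂y = ∂N/∂x ✓
Find F(x,y) such that ∂F/∂x = M, ∂F/∂y = N
Solution: 4x³/3 + 2xy + 2y³/3 = C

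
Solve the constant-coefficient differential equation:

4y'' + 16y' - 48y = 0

Characteristic equation: 4r² + 16r - 48 = 0
Divide by 4: r² + 4r - 12 = 0
Roots: r = 2, -6 (distinct real)
General solution: y = C₁e^(2x) + C₂e^(-6x)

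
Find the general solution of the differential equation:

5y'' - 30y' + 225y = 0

Characteristic equation: 5r² - 30r + 225 = 0
Divide by 5: r² - 6r + 45 = 0
Roots: r = 3 ± 6i (complex conjugates)
General solution: y = e^(3x)(C₁cos(6x) + C₂sin(6x))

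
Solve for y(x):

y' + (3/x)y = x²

Using integrating factor method:

General solution: y = (1/6)x^3 + Cx^(-3)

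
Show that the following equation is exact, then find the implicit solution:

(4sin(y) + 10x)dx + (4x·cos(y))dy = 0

Verify exactness: ∂M/∂y = ∂N/∂x ✓
Find F(x,y) such that ∂F/∂x = M, ∂F/∂y = N
Solution: 4x·sin(y) + 5x² = C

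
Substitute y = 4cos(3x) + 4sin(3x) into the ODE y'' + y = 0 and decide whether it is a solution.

Verification:
y'' = -36cos(3x) - 36sin(3x)
y'' + y ≠ 0 (frequency mismatch: got 9 instead of 1)

No, it is not a solution.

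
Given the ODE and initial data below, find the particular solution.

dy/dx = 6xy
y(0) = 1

General solution: y = Ce^(3x²)
Applying IC y(0) = 1:
Particular solution: y = e^(3x²)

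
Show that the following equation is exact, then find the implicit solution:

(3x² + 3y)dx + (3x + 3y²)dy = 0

Verify exactness: ∂M/∂y = ∂N/∂x ✓
Find F(x,y) such that ∂F/∂x = M, ∂F/∂y = N
Solution: x³ + 3xy + y³ = C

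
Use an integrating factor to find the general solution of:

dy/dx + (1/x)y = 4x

Using integrating factor method:

General solution: y = (4/3)x^2 + C/x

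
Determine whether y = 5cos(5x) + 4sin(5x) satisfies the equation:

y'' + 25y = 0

Verification:
y'' = -125cos(5x) - 100sin(5x)
y'' + 25y = 0 ✓

Yes, it is a solution.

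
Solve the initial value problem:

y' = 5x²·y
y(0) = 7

General solution: y = Ce^(5x³/3)
Applying IC y(0) = 7:
Particular solution: y = 7e^(5x³/3)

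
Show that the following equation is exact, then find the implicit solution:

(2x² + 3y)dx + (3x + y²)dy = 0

Verify exactness: ∂M/∂y = ∂N/∂x ✓
Find F(x,y) such that ∂F/∂x = M, ∂F/∂y = N
Solution: 2x³/3 + 3xy + y³/3 = C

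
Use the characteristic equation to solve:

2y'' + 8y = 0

Characteristic equation: 2r² + 8 = 0
Divide by 2: r² + 4 = 0
Roots: r = ±2i (complex conjugates)
General solution: y = C₁cos(2x) + C₂sin(2x)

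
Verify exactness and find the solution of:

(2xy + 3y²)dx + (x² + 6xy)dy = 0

Verify exactness: ∂M/∂y = ∂N/∂x ✓
Find F(x,y) such that ∂F/∂x = M, ∂F/∂y = N
Solution: x²y + 3xy² = C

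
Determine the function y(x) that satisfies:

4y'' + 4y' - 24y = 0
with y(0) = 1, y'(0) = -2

General solution: y = C₁e^(2x) + C₂e^(-3x)
Applying ICs: C₁ = 1/5, C₂ = 4/5
Particular solution: y = (1/5)e^(2x) + (4/5)e^(-3x)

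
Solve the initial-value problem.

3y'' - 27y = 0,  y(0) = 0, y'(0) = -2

General solution: y = C₁e^(3x) + C₂e^(-3x)
Applying ICs: C₁ = -1/3, C₂ = 1/3
Particular solution: y = -(1/3)e^(3x) + (1/3)e^(-3x)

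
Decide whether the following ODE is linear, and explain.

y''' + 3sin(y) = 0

Nonlinear (sin(y) is nonlinear in y)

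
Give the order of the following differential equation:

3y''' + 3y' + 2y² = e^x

The order is 3 (highest derivative is of order 3).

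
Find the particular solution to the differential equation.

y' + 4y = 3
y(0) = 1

General solution: y = 3/4 + Ce^(-4x)
Applying y(0) = 1: C = 1 - 3/4 = 1/4
Particular solution: y = 3/4 + (1/4)e^(-4x)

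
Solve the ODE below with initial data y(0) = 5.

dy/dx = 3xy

General solution: y = Ce^(3x²/2)
Applying IC y(0) = 5:
Particular solution: y = 5e^(3x²/2)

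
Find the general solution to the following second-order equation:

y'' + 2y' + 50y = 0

Characteristic equation: r² + 2r + 50 = 0
Roots: r = -1 ± 7i (complex conjugates)
General solution: y = e^(-x)(C₁cos(7x) + C₂sin(7x))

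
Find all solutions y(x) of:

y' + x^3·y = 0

Using integrating factor method:

General solution: y = Ce^(-x^4/4)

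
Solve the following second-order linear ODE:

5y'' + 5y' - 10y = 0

Characteristic equation: 5r² + 5r - 10 = 0
Divide by 5: r² + r - 2 = 0
Roots: r = 1, -2 (distinct real)
General solution: y = C₁e^x + C₂e^(-2x)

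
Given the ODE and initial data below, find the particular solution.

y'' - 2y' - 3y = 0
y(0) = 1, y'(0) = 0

General solution: y = C₁e^(3x) + C₂e^(-x)
Applying ICs: C₁ = 1/4, C₂ = 3/4
Particular solution: y = (1/4)e^(3x) + (3/4)e^(-x)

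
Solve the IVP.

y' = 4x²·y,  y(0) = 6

General solution: y = Ce^(4x³/3)
Applying IC y(0) = 6:
Particular solution: y = 6e^(4x³/3)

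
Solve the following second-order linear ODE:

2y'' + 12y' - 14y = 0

Characteristic equation: 2r² + 12r - 14 = 0
Divide by 2: r² + 6r - 7 = 0
Roots: r = 1, -7 (distinct real)
General solution: y = C₁e^x + C₂e^(-7x)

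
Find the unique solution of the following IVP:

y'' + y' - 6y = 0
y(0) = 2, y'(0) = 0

General solution: y = C₁e^(2x) + C₂e^(-3x)
Applying ICs: C₁ = 6/5, C₂ = 4/5
Particular solution: y = (6/5)e^(2x) + (4/5)e^(-3x)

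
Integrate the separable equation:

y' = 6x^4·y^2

Separating variables and integrating:
-1/y = 6x^5/5 + C

General solution: y^-1 = (-6/5)x^5 + C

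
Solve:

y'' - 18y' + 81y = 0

Characteristic equation: r² - 18r + 81 = 0
Factored: (r - 9)² = 0
Repeated root: r = 9
General solution: y = (C₁ + C₂x)e^(9x)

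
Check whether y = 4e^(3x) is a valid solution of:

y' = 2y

Verification:
y = 4e^(3x)
y' = 12e^(3x)
But 2y = 8e^(3x)
y' ≠ 2y — the derivative does not match

No, it is not a solution.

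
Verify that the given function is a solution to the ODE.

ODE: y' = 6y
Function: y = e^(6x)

Verification:
y = e^(6x)
y' = 6e^(6x)
6y = 6e^(6x)
y' = 6y ✓

Yes, it is a solution.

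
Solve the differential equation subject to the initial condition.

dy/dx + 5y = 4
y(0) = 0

General solution: y = 4/5 + Ce^(-5x)
Applying y(0) = 0: C = 0 - 4/5 = -4/5
Particular solution: y = 4/5 - (4/5)e^(-5x)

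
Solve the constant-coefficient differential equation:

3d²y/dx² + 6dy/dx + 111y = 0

Characteristic equation: 3r² + 6r + 111 = 0
Divide by 3: r² + 2r + 37 = 0
Roots: r = -1 ± 6i (complex conjugates)
General solution: y = e^(-x)(C₁cos(6x) + C₂sin(6x))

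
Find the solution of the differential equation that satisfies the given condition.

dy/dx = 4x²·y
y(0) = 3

General solution: y = Ce^(4x³/3)
Applying IC y(0) = 3:
Particular solution: y = 3e^(4x³/3)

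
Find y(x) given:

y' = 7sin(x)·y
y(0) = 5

General solution: y = Ce^(-7cos(x))
Applying IC y(0) = 5:
Particular solution: y = 5e^(7(1-cos(x)))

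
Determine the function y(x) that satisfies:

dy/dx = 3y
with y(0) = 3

General solution: y = Ce^(3x)
Applying IC y(0) = 3:
Particular solution: y = 3e^(3x)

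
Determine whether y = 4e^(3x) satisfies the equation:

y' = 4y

Verification:
y = 4e^(3x)
y' = 12e^(3x)
But 4y = 16e^(3x)
y' ≠ 4y — the derivative does not match

No, it is not a solution.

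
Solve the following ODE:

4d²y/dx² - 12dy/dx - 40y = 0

Characteristic equation: 4r² - 12r - 40 = 0
Divide by 4: r² - 3r - 10 = 0
Roots: r = 5, -2 (distinct real)
General solution: y = C₁e^(5x) + C₂e^(-2x)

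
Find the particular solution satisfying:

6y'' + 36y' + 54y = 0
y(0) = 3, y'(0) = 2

General solution: y = (C₁ + C₂x)e^(-3x)
Repeated root r = -3
Applying ICs: C₁ = 3, C₂ = 11
Particular solution: y = (3 + 11x)e^(-3x)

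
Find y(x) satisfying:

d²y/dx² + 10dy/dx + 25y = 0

Characteristic equation: r² + 10r + 25 = 0
Factored: (r + 5)² = 0
Repeated root: r = -5
General solution: y = (C₁ + C₂x)e^(-5x)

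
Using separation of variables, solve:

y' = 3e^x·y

Separating variables and integrating:
ln|y| = 3e^x + C

General solution: y = Ce^(3e^x)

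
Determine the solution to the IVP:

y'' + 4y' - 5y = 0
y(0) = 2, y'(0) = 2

General solution: y = C₁e^x + C₂e^(-5x)
Applying ICs: C₁ = 2, C₂ = 0
Particular solution: y = 2e^x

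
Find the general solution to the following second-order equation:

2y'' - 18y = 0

Characteristic equation: 2r² - 18 = 0
Divide by 2: r² - 9 = 0
Roots: r = 3, -3 (distinct real)
General solution: y = C₁e^(3x) + C₂e^(-3x)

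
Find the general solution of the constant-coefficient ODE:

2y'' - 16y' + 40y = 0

Characteristic equation: 2r² - 16r + 40 = 0
Divide by 2: r² - 8r + 20 = 0
Roots: r = 4 ± 2i (complex conjugates)
General solution: y = e^(4x)(C₁cos(2x) + C₂sin(2x))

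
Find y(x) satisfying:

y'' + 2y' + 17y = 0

Characteristic equation: r² + 2r + 17 = 0
Roots: r = -1 ± 4i (complex conjugates)
General solution: y = e^(-x)(C₁cos(4x) + C₂sin(4x))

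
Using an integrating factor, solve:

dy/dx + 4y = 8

Using integrating factor method:

General solution: y = 2 + Ce^(-4x)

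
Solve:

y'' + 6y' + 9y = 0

Characteristic equation: r² + 6r + 9 = 0
Factored: (r + 3)² = 0
Repeated root: r = -3
General solution: y = (C₁ + C₂x)e^(-3x)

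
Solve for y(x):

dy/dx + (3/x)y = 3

Using integrating factor method:

General solution: y = (3/4)x + Cx^(-3)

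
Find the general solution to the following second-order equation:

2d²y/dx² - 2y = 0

Characteristic equation: 2r² - 2 = 0
Divide by 2: r² - 1 = 0
Roots: r = 1, -1 (distinct real)
General solution: y = C₁e^x + C₂e^(-x)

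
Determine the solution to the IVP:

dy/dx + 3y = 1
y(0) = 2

General solution: y = 1/3 + Ce^(-3x)
Applying y(0) = 2: C = 2 - 1/3 = 5/3
Particular solution: y = 1/3 + (5/3)e^(-3x)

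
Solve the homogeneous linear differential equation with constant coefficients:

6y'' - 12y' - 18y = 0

Characteristic equation: 6r² - 12r - 18 = 0
Divide by 6: r² - 2r - 3 = 0
Roots: r = 3, -1 (distinct real)
General solution: y = C₁e^(3x) + C₂e^(-x)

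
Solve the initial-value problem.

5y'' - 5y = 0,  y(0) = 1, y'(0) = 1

General solution: y = C₁e^x + C₂e^(-x)
Applying ICs: C₁ = 1, C₂ = 0
Particular solution: y = e^x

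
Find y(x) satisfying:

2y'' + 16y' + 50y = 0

Characteristic equation: 2r² + 16r + 50 = 0
Divide by 2: r² + 8r + 25 = 0
Roots: r = -4 ± 3i (complex conjugates)
General solution: y = e^(-4x)(C₁cos(3x) + C₂sin(3x))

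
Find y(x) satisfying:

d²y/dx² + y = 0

Characteristic equation: r² + 1 = 0
Roots: r = ±i (complex conjugates)
General solution: y = C₁cos(x) + C₂sin(x)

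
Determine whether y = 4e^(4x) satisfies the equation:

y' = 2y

Verification:
y = 4e^(4x)
y' = 16e^(4x)
But 2y = 8e^(4x)
y' ≠ 2y — the derivative does not match

No, it is not a solution.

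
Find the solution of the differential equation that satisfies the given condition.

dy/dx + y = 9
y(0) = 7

General solution: y = 9 + Ce^(-x)
Applying y(0) = 7: C = 7 - 9 = -2
Particular solution: y = 9 - 2e^(-x)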